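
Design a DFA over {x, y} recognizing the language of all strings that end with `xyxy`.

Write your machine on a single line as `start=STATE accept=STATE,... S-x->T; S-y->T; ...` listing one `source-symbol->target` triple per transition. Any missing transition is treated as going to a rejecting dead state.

Remember how much of `xyxy` the current input suffix matches. State q0 means no match yet; q1 means the last symbol is `x`; q2 means the last 2 symbols are `xy`; q3 means the last 3 symbols are `xyx`; q4 means the last 4 symbols are `xyxy`. Only q4 accepts. On a mismatch, fall back to the longest proper suffix that is still a prefix of `xyxy`.
        x   y  
>  q0   q1  q0 
   q1   q1  q2 
   q2   q3  q0 
   q3   q1  q4 
 * q4   q3  q0 
(> = start, * = accepting)

start=q0; accept=q4; q0-x->q1; q0-y->q0; q1-x->q1; q1-y->q2; q2-x->q3; q2-y->q0; q3-x->q1; q3-y->q4; q4-x->q3; q4-y->q0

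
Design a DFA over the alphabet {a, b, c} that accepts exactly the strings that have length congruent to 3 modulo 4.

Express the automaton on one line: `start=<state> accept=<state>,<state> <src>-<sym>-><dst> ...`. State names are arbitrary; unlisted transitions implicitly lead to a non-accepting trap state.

Count input length modulo 4: every symbol advances one step around the cycle q0 → q1 → q2 → q3 → q0. Accept at q3.
4 states suffice.
        a   b   c  
>  q0   q1  q1  q1 
   q1   q2  q2  q2 
   q2   q3  q3  q3 
 * q3   q0  q0  q0 
(> = start, * = accepting)

start=q0 accept=q3 q0-a->q1 q0-b->q1 q0-c->q1 q1-a->q2 q1-b->q2 q1-c->q2 q2-a->q3 q2-b->q3 q2-c->q3 q3-a->q0 q3-b->q0 q3-c->q0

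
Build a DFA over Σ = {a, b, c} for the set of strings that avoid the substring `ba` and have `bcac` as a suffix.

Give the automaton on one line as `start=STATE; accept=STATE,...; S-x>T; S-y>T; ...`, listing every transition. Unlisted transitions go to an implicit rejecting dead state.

start=s0; accept=s5; s0-a>s0; s0-b>s1; s0-c>s0; s1-a>s2; s1-b>s1; s1-c>s3; s2-a>s2; s2-b>s2; s2-c>s2; s3-a>s4; s3-b>s1; s3-c>s0; s4-a>s0; s4-b>s1; s4-c>s5; s5-a>s0; s5-b>s1; s5-c>s0

Handle the two conditions separately and then intersect. One (3 states) tracks partial matches of the forbidden pattern `ba`; the other (5 states) tracks how much of the suffix `bcac` has currently been matched. Each combined state is a pair, one component from each; accept when both components accept. After merging equivalent states the machine shrinks.
With 6 states:
        a   b   c  
>  s0   s0  s1  s0 
   s1   s2  s1  s3 
   s2   s2  s2  s2 
   s3   s4  s1  s0 
   s4   s0  s1  s5 
 * s5   s0  s1  s0 
(> = start, * = accepting)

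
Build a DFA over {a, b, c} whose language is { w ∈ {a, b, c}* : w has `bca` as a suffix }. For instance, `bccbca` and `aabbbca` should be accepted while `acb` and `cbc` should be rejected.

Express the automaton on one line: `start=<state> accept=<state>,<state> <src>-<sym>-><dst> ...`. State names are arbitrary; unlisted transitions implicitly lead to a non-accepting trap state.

start=S0 accept=S3 S0-a->S0 S0-b->S1 S0-c->S0 S1-a->S0 S1-b->S1 S1-c->S2 S2-a->S3 S2-b->S1 S2-c->S0 S3-a->S0 S3-b->S1 S3-c->S0

Remember how much of `bca` the current input suffix matches. State S0 means no match yet; S1 means the last symbol is `b`; S2 means the last 2 symbols are `bc`; S3 means the last 3 symbols are `bca`. Only S3 accepts. On a mismatch, fall back to the longest proper suffix that is still a prefix of `bca`.
        a   b   c  
>  S0   S0  S1  S0 
   S1   S0  S1  S2 
   S2   S3  S1  S0 
 * S3   S0  S1  S0 
(> = start, * = accepting)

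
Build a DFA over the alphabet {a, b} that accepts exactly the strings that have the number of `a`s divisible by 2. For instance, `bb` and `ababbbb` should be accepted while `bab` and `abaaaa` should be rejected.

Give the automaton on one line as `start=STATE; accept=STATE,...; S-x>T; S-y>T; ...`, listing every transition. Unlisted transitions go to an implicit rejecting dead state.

start=s0; accept=s0; s0-a>s1; s0-b>s0; s1-a>s0; s1-b>s1

The only thing that matters is how many `a`s have appeared, reduced mod 2. Use one state per residue: s0 for 0, …, s1 for 1. Reading `a` moves to the next residue; anything else stays put. s0 is accepting.
        a   b  
>* s0   s1  s0 
   s1   s0  s1 
(> = start, * = accepting)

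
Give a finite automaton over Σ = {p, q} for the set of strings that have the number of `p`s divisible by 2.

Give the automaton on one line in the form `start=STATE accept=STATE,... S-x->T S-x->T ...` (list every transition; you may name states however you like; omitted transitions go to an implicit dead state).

Keep the running count of `p`s modulo 2: each `p` advances along the cycle A → B → A while other symbols loop. Accept at A.
With 2 states:
       p  q 
>* A   B  A 
   B   A  B 
(> = start, * = accepting)

start=A accept=A A-p->B A-q->A B-p->A B-q->B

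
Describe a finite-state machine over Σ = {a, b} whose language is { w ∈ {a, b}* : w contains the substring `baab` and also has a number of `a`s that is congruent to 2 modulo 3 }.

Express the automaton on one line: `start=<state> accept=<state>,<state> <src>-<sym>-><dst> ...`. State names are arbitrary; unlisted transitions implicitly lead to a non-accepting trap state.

start=q0 accept=q11 q0-a->q1 q0-b->q2 q1-a->q3 q1-b->q4 q2-a->q5 q2-b->q2 q3-a->q0 q3-b->q6 q4-a->q7 q4-b->q4 q5-a->q8 q5-b->q4 q6-a->q9 q6-b->q6 q7-a->q10 q7-b->q6 q8-a->q0 q8-b->q11 q9-a->q12 q9-b->q2 q10-a->q1 q10-b->q13 q11-a->q13 q11-b->q11 q12-a->q3 q12-b->q14 q13-a->q14 q13-b->q13 q14-a->q11 q14-b->q14

Build one automaton per condition and run them in lockstep. One (5 states) tracks whether and how much of `baab` has been seen; the other (3 states) tracks the count of `a`s modulo 3. Each combined state is a pair, one component from each; accept when both components accept.
With 15 states:
          a    b  
>  q0     q1   q2 
   q1     q3   q4 
   q2     q5   q2 
   q3     q0   q6 
   q4     q7   q4 
   q5     q8   q4 
   q6     q9   q6 
   q7    q10   q6 
   q8     q0  q11 
   q9    q12   q2 
   q10    q1  q13 
 * q11   q13  q11 
   q12    q3  q14 
   q13   q14  q13 
   q14   q11  q14 
(> = start, * = accepting)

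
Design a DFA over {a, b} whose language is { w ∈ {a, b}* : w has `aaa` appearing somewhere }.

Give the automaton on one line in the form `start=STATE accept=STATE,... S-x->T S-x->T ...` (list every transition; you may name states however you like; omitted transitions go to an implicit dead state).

start=s0 accept=s3 s0-a->s1 s0-b->s0 s1-a->s2 s1-b->s0 s2-a->s3 s2-b->s0 s3-a->s3 s3-b->s3

States s0..s2 record the length of the longest prefix of `aaa` that matches the current input suffix. Reaching s3 means `aaa` has been seen, and we stay there forever. Accept from s3.
With 4 states:
        a   b  
>  s0   s1  s0 
   s1   s2  s0 
   s2   s3  s0 
 * s3   s3  s3 
(> = start, * = accepting)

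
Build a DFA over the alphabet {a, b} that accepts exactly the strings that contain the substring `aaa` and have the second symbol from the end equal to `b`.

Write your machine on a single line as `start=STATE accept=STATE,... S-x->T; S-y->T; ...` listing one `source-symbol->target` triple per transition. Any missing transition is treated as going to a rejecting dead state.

start=S0; accept=S9,S10; S0-a->S1; S0-b->S2; S1-a->S3; S1-b->S4; S2-a->S5; S2-b->S6; S3-a->S7; S3-b->S4; S4-a->S5; S4-b->S6; S5-a->S3; S5-b->S4; S6-a->S5; S6-b->S6; S7-a->S7; S7-b->S8; S8-a->S9; S8-b->S10; S9-a->S7; S9-b->S8; S10-a->S9; S10-b->S10

Run two small machines in parallel and take their product. One (4 states) tracks whether and how much of `aaa` has been seen; the other (7 states) tracks the last 2 symbols read. Each combined state is a pair, one component from each; accept when both components accept.
11 states suffice.
          a    b  
>  S0     S1   S2 
   S1     S3   S4 
   S2     S5   S6 
   S3     S7   S4 
   S4     S5   S6 
   S5     S3   S4 
   S6     S5   S6 
   S7     S7   S8 
   S8     S9  S10 
 * S9     S7   S8 
 * S10    S9  S10 
(> = start, * = accepting)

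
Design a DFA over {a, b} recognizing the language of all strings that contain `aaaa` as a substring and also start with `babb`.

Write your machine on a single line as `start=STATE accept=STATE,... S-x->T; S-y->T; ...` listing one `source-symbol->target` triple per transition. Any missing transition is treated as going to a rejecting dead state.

start=s0; accept=s13; s0-a->s1; s0-b->s2; s1-a->s3; s1-b->s4; s2-a->s5; s2-b->s4; s3-a->s6; s3-b->s4; s4-a->s1; s4-b->s4; s5-a->s3; s5-b->s7; s6-a->s8; s6-b->s4; s7-a->s1; s7-b->s9; s8-a->s8; s8-b->s8; s9-a->s10; s9-b->s9; s10-a->s11; s10-b->s9; s11-a->s12; s11-b->s9; s12-a->s13; s12-b->s9; s13-a->s13; s13-b->s13

Handle the two conditions separately and then intersect. One (5 states) tracks whether and how much of `aaaa` has been seen; the other (6 states) tracks whether the input so far still matches the prefix `babb`. Each combined state is a pair, one component from each; accept when both components accept.
With 14 states:
          a    b  
>  s0     s1   s2 
   s1     s3   s4 
   s2     s5   s4 
   s3     s6   s4 
   s4     s1   s4 
   s5     s3   s7 
   s6     s8   s4 
   s7     s1   s9 
   s8     s8   s8 
   s9    s10   s9 
   s10   s11   s9 
   s11   s12   s9 
   s12   s13   s9 
 * s13   s13  s13 
(> = start, * = accepting)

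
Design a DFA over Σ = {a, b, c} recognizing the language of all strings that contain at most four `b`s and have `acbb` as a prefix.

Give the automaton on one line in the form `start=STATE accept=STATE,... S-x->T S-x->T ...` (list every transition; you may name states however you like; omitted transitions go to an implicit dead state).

Handle the two conditions separately and then intersect. One (6 states) tracks the count of `b`s, saturating at 5; the other (6 states) tracks whether the input so far still matches the prefix `acbb`. Each combined state is a pair, one component from each; accept when both components accept. Equivalent product states are then merged.
With 8 states:
        a   b   c  
>  s0   s1  s2  s2 
   s1   s2  s2  s3 
   s2   s2  s2  s2 
   s3   s2  s4  s2 
   s4   s2  s5  s2 
 * s5   s5  s6  s5 
 * s6   s6  s7  s6 
 * s7   s7  s2  s7 
(> = start, * = accepting)

start=s0 accept=s5,s6,s7 s0-a->s1 s0-b->s2 s0-c->s2 s1-a->s2 s1-b->s2 s1-c->s3 s2-a->s2 s2-b->s2 s2-c->s2 s3-a->s2 s3-b->s4 s3-c->s2 s4-a->s2 s4-b->s5 s4-c->s2 s5-a->s5 s5-b->s6 s5-c->s5 s6-a->s6 s6-b->s7 s6-c->s6 s7-a->s7 s7-b->s2 s7-c->s7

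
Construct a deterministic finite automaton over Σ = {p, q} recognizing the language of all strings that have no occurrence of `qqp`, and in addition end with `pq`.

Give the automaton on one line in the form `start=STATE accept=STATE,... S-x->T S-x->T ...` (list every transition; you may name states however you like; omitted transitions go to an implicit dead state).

start=S0 accept=S3 S0-p->S1 S0-q->S2 S1-p->S1 S1-q->S3 S2-p->S1 S2-q->S4 S3-p->S1 S3-q->S4 S4-p->S4 S4-q->S4

Run two small machines in parallel and take their product. One (4 states) tracks partial matches of the forbidden pattern `qqp`; the other (3 states) tracks how much of the suffix `pq` has currently been matched. Each combined state is a pair, one component from each; accept when both components accept. Equivalent product states are then merged.
        p   q  
>  S0   S1  S2 
   S1   S1  S3 
   S2   S1  S4 
 * S3   S1  S4 
   S4   S4  S4 
(> = start, * = accepting)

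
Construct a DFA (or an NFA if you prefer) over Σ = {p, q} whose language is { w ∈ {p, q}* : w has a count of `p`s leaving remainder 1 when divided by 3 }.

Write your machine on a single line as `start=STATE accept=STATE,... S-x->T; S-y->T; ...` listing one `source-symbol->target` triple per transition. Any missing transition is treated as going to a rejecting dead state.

The only thing that matters is how many `p`s have appeared, reduced mod 3. Use one state per residue: S0 for 0, …, S2 for 2. Reading `p` moves to the next residue; anything else stays put. S1 is accepting.
        p   q  
>  S0   S1  S0 
 * S1   S2  S1 
   S2   S0  S2 
(> = start, * = accepting)

start=S0; accept=S1; S0-p->S1; S0-q->S0; S1-p->S2; S1-q->S1; S2-p->S0; S2-q->S2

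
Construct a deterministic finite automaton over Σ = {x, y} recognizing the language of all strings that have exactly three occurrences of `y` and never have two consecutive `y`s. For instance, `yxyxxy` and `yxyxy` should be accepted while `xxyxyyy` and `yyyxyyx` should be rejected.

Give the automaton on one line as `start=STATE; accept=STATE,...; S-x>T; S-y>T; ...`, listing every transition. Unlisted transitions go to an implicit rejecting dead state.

Build one automaton per condition and run them in lockstep. The first has 5 states tracking the count of `y`s, saturating at 4; the second has 3 states tracking partial matches of the forbidden pattern `yy`. A product state is a pair (one from each), accepting exactly when both do.
12 states suffice.
          x    y  
>  S0     S0   S1 
   S1     S2   S3 
   S2     S2   S4 
   S3     S3   S5 
   S4     S6   S5 
   S5     S5   S7 
   S6     S6   S8 
   S7     S7   S7 
 * S8     S9   S7 
 * S9     S9  S10 
   S10   S11   S7 
   S11   S11  S10 
(> = start, * = accepting)

start=S0; accept=S8,S9; S0-x>S0; S0-y>S1; S1-x>S2; S1-y>S3; S2-x>S2; S2-y>S4; S3-x>S3; S3-y>S5; S4-x>S6; S4-y>S5; S5-x>S5; S5-y>S7; S6-x>S6; S6-y>S8; S7-x>S7; S7-y>S7; S8-x>S9; S8-y>S7; S9-x>S9; S9-y>S10; S10-x>S11; S10-y>S7; S11-x>S11; S11-y>S10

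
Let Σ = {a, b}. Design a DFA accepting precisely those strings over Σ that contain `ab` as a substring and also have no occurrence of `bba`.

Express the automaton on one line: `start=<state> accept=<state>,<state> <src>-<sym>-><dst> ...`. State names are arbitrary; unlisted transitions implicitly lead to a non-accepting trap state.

Handle the two conditions separately and then intersect. One (3 states) tracks whether and how much of `ab` has been seen; the other (4 states) tracks partial matches of the forbidden pattern `bba`. Each combined state is a pair, one component from each; accept when both components accept.
With 9 states:
        a   b  
>  q0   q1  q2 
   q1   q1  q3 
   q2   q1  q4 
 * q3   q5  q6 
   q4   q7  q4 
 * q5   q5  q3 
 * q6   q8  q6 
   q7   q7  q8 
   q8   q8  q8 
(> = start, * = accepting)

start=q0 accept=q3,q5,q6 q0-a->q1 q0-b->q2 q1-a->q1 q1-b->q3 q2-a->q1 q2-b->q4 q3-a->q5 q3-b->q6 q4-a->q7 q4-b->q4 q5-a->q5 q5-b->q3 q6-a->q8 q6-b->q6 q7-a->q7 q7-b->q8 q8-a->q8 q8-b->q8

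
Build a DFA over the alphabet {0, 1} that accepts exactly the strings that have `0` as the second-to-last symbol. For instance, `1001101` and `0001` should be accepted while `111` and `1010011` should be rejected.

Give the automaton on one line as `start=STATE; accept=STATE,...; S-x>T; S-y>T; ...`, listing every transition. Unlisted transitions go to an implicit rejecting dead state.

A DFA must remember the last 2 symbols (since which symbol is second-to-last isn't known until the input ends). Use one state per possible window of the last ≤2 symbols; accept from those whose window starts with `0`.
A 7-state machine:
        0   1  
>  s0   s1  s2 
   s1   s3  s4 
   s2   s5  s6 
 * s3   s3  s4 
 * s4   s5  s6 
   s5   s3  s4 
   s6   s5  s6 
(> = start, * = accepting)

start=s0; accept=s3,s4; s0-0>s1; s0-1>s2; s1-0>s3; s1-1>s4; s2-0>s5; s2-1>s6; s3-0>s3; s3-1>s4; s4-0>s5; s4-1>s6; s5-0>s3; s5-1>s4; s6-0>s5; s6-1>s6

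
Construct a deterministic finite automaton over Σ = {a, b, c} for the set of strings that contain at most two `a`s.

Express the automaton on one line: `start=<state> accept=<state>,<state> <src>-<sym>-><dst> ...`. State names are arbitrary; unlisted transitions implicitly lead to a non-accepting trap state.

Only the number of `a`s matters, and only up to 3. Make a chain q0 → q1 → q2 → q3 advanced by each `a` (with q3 absorbing); every other symbol self-loops. The accepting set is {q0, q1, q2}.
        a   b   c  
>* q0   q1  q0  q0 
 * q1   q2  q1  q1 
 * q2   q3  q2  q2 
   q3   q3  q3  q3 
(> = start, * = accepting)

start=q0 accept=q0,q1,q2 q0-a->q1 q0-b->q0 q0-c->q0 q1-a->q2 q1-b->q1 q1-c->q1 q2-a->q3 q2-b->q2 q2-c->q2 q3-a->q3 q3-b->q3 q3-c->q3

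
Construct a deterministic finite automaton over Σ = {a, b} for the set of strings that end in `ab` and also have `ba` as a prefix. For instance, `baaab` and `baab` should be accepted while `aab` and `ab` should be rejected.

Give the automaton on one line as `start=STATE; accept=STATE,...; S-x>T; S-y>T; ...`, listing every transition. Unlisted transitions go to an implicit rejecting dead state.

Build one automaton per condition and run them in lockstep. One (3 states) tracks how much of the suffix `ab` has currently been matched; the other (4 states) tracks whether the input so far still matches the prefix `ba`. Each combined state is a pair, one component from each; accept when both components accept.
8 states suffice.
        a   b  
>  q0   q1  q2 
   q1   q1  q3 
   q2   q4  q5 
   q3   q1  q5 
   q4   q4  q6 
   q5   q1  q5 
 * q6   q4  q7 
   q7   q4  q7 
(> = start, * = accepting)

start=q0; accept=q6; q0-a>q1; q0-b>q2; q1-a>q1; q1-b>q3; q2-a>q4; q2-b>q5; q3-a>q1; q3-b>q5; q4-a>q4; q4-b>q6; q5-a>q1; q5-b>q5; q6-a>q4; q6-b>q7; q7-a>q4; q7-b>q7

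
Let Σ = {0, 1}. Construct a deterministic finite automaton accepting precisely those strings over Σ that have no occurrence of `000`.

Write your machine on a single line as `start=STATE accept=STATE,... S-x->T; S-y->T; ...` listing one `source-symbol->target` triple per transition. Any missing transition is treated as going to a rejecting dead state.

Track partial matches of the forbidden pattern `000`. State s3 is a dead state reached once `000` has occurred; every other state accepts. s0 means no part of `000` is currently matched.
With 4 states:
        0   1  
>* s0   s1  s0 
 * s1   s2  s0 
 * s2   s3  s0 
   s3   s3  s3 
(> = start, * = accepting)

start=s0; accept=s0,s1,s2; s0-0->s1; s0-1->s0; s1-0->s2; s1-1->s0; s2-0->s3; s2-1->s0; s3-0->s3; s3-1->s3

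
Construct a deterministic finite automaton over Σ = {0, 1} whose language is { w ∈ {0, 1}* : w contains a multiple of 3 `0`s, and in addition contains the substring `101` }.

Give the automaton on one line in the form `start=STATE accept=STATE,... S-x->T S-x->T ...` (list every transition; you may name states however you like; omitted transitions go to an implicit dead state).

Run two small machines in parallel and take their product. The first has 3 states tracking the count of `0`s modulo 3; the second has 4 states tracking whether and how much of `101` has been seen. A product state is a pair (one from each), accepting exactly when both do.
       0  1 
>  A   B  C 
   B   D  E 
   C   F  C 
   D   A  G 
   E   H  E 
   F   D  I 
   G   J  G 
   H   A  K 
   I   K  I 
   J   B  L 
   K   L  K 
 * L   I  L 
(> = start, * = accepting)

start=A accept=L A-0->B A-1->C B-0->D B-1->E C-0->F C-1->C D-0->A D-1->G E-0->H E-1->E F-0->D F-1->I G-0->J G-1->G H-0->A H-1->K I-0->K I-1->I J-0->B J-1->L K-0->L K-1->K L-0->I L-1->L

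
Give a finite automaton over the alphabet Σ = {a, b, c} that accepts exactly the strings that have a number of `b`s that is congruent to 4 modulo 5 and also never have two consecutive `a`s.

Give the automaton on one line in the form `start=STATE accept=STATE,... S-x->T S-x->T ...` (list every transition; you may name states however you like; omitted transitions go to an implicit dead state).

Handle the two conditions separately and then intersect. One (5 states) tracks the count of `b`s modulo 5; the other (3 states) tracks partial matches of the forbidden pattern `aa`. Each combined state is a pair, one component from each; accept when both components accept. Equivalent product states are then merged.
With 11 states:
          a    b    c  
>  s0     s1   s2   s0 
   s1     s3   s2   s0 
   s2     s4   s5   s2 
   s3     s3   s3   s3 
   s4     s3   s5   s2 
   s5     s6   s7   s5 
   s6     s3   s7   s5 
   s7     s8   s9   s7 
   s8     s3   s9   s7 
 * s9    s10   s0   s9 
 * s10    s3   s0   s9 
(> = start, * = accepting)

start=s0 accept=s9,s10 s0-a->s1 s0-b->s2 s0-c->s0 s1-a->s3 s1-b->s2 s1-c->s0 s2-a->s4 s2-b->s5 s2-c->s2 s3-a->s3 s3-b->s3 s3-c->s3 s4-a->s3 s4-b->s5 s4-c->s2 s5-a->s6 s5-b->s7 s5-c->s5 s6-a->s3 s6-b->s7 s6-c->s5 s7-a->s8 s7-b->s9 s7-c->s7 s8-a->s3 s8-b->s9 s8-c->s7 s9-a->s10 s9-b->s0 s9-c->s9 s10-a->s3 s10-b->s0 s10-c->s9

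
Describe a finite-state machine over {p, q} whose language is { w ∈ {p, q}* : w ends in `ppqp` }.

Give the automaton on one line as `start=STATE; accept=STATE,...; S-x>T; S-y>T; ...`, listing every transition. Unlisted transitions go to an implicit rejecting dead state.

Let each state record the length of the longest suffix of the input read so far that is also a prefix of `ppqp`. s1 means the last symbol is `p`; s2 means the last 2 symbols are `pp`; s3 means the last 3 symbols are `ppq`; s4 means the last 4 symbols are `ppqp`. Accept only at s4, where the string currently ends in `ppqp`.
5 states suffice.
        p   q  
>  s0   s1  s0 
   s1   s2  s0 
   s2   s2  s3 
   s3   s4  s0 
 * s4   s2  s0 
(> = start, * = accepting)

start=s0; accept=s4; s0-p>s1; s0-q>s0; s1-p>s2; s1-q>s0; s2-p>s2; s2-q>s3; s3-p>s4; s3-q>s0; s4-p>s2; s4-q>s0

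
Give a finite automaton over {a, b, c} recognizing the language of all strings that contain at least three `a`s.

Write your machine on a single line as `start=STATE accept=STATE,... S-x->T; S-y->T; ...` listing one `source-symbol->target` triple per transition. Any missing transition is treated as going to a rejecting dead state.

Only the number of `a`s matters, and only up to 4. Make a chain s0 → s1 → s2 → s3 → s4 advanced by each `a` (with s4 absorbing); every other symbol self-loops. The accepting set is {s3, s4}.
With 5 states:
        a   b   c  
>  s0   s1  s0  s0 
   s1   s2  s1  s1 
   s2   s3  s2  s2 
 * s3   s4  s3  s3 
 * s4   s4  s4  s4 
(> = start, * = accepting)

start=s0; accept=s3,s4; s0-a->s1; s0-b->s0; s0-c->s0; s1-a->s2; s1-b->s1; s1-c->s1; s2-a->s3; s2-b->s2; s2-c->s2; s3-a->s4; s3-b->s3; s3-c->s3; s4-a->s4; s4-b->s4; s4-c->s4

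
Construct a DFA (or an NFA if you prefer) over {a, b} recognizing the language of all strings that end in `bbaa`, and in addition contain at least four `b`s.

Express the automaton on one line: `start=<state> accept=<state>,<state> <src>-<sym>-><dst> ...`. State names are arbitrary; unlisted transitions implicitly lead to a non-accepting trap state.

start=q0 accept=q6 q0-a->q0 q0-b->q1 q1-a->q1 q1-b->q2 q2-a->q2 q2-b->q3 q3-a->q2 q3-b->q4 q4-a->q5 q4-b->q4 q5-a->q6 q5-b->q3 q6-a->q2 q6-b->q3

Build one automaton per condition and run them in lockstep. One (5 states) tracks how much of the suffix `bbaa` has currently been matched; the other (6 states) tracks the count of `b`s, saturating at 5. Each combined state is a pair, one component from each; accept when both components accept. After merging equivalent states the machine shrinks.
7 states suffice.
        a   b  
>  q0   q0  q1 
   q1   q1  q2 
   q2   q2  q3 
   q3   q2  q4 
   q4   q5  q4 
   q5   q6  q3 
 * q6   q2  q3 
(> = start, * = accepting)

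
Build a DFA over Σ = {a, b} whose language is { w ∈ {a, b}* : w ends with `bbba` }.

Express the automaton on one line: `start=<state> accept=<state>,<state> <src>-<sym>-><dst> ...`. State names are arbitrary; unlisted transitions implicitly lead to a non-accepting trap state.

Remember how much of `bbba` the current input suffix matches. State S0 means no match yet; S1 means the last symbol is `b`; S2 means the last 2 symbols are `bb`; S3 means the last 3 symbols are `bbb`; S4 means the last 4 symbols are `bbba`. Only S4 accepts. On a mismatch, fall back to the longest proper suffix that is still a prefix of `bbba`.
        a   b  
>  S0   S0  S1 
   S1   S0  S2 
   S2   S0  S3 
   S3   S4  S3 
 * S4   S0  S1 
(> = start, * = accepting)

start=S0 accept=S4 S0-a->S0 S0-b->S1 S1-a->S0 S1-b->S2 S2-a->S0 S2-b->S3 S3-a->S4 S3-b->S3 S4-a->S0 S4-b->S1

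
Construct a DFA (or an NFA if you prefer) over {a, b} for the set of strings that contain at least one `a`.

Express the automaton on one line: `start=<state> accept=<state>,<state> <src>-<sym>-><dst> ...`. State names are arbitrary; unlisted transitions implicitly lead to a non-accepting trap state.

start=S0 accept=S1,S2 S0-a->S1 S0-b->S0 S1-a->S2 S1-b->S1 S2-a->S2 S2-b->S2

Only the number of `a`s matters, and only up to 2. Make a chain S0 → S1 → S2 advanced by each `a` (with S2 absorbing); every other symbol self-loops. The accepting set is {S1, S2}.
        a   b  
>  S0   S1  S0 
 * S1   S2  S1 
 * S2   S2  S2 
(> = start, * = accepting)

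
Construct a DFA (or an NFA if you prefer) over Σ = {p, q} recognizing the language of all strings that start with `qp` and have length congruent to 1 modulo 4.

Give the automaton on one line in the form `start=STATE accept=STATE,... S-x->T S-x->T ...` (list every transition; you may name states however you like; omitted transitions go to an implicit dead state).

start=s0 accept=s6 s0-p->s1 s0-q->s2 s1-p->s1 s1-q->s1 s2-p->s3 s2-q->s1 s3-p->s4 s3-q->s4 s4-p->s5 s4-q->s5 s5-p->s6 s5-q->s6 s6-p->s3 s6-q->s3

Run two small machines in parallel and take their product. One (4 states) tracks whether the input so far still matches the prefix `qp`; the other (4 states) tracks the input length modulo 4. Each combined state is a pair, one component from each; accept when both components accept. After merging equivalent states the machine shrinks.
With 7 states:
        p   q  
>  s0   s1  s2 
   s1   s1  s1 
   s2   s3  s1 
   s3   s4  s4 
   s4   s5  s5 
   s5   s6  s6 
 * s6   s3  s3 
(> = start, * = accepting)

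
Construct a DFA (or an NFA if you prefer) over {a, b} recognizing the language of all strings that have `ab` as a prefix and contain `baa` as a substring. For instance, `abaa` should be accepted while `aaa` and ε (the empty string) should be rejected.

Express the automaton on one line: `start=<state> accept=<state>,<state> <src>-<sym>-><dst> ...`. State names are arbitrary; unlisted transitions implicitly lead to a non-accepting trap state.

start=s0 accept=s8 s0-a->s1 s0-b->s2 s1-a->s3 s1-b->s4 s2-a->s5 s2-b->s2 s3-a->s3 s3-b->s2 s4-a->s6 s4-b->s4 s5-a->s7 s5-b->s2 s6-a->s8 s6-b->s4 s7-a->s7 s7-b->s7 s8-a->s8 s8-b->s8

Handle the two conditions separately and then intersect. One (4 states) tracks whether the input so far still matches the prefix `ab`; the other (4 states) tracks whether and how much of `baa` has been seen. Each combined state is a pair, one component from each; accept when both components accept.
With 9 states:
        a   b  
>  s0   s1  s2 
   s1   s3  s4 
   s2   s5  s2 
   s3   s3  s2 
   s4   s6  s4 
   s5   s7  s2 
   s6   s8  s4 
   s7   s7  s7 
 * s8   s8  s8 
(> = start, * = accepting)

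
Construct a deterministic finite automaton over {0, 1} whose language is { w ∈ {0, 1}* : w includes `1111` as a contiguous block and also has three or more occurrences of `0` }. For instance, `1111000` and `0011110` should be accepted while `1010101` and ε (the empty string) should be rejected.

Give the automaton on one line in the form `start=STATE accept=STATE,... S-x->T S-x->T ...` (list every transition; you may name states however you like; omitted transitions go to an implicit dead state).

start=S0 accept=S19 S0-0->S1 S0-1->S2 S1-0->S3 S1-1->S4 S2-0->S1 S2-1->S5 S3-0->S6 S3-1->S7 S4-0->S3 S4-1->S8 S5-0->S1 S5-1->S9 S6-0->S6 S6-1->S10 S7-0->S6 S7-1->S11 S8-0->S3 S8-1->S12 S9-0->S1 S9-1->S13 S10-0->S6 S10-1->S14 S11-0->S6 S11-1->S15 S12-0->S3 S12-1->S16 S13-0->S16 S13-1->S13 S14-0->S6 S14-1->S17 S15-0->S6 S15-1->S18 S16-0->S18 S16-1->S16 S17-0->S6 S17-1->S19 S18-0->S19 S18-1->S18 S19-0->S19 S19-1->S19

Build one automaton per condition and run them in lockstep. One (5 states) tracks whether and how much of `1111` has been seen; the other (5 states) tracks the count of `0`s, saturating at 4. Each combined state is a pair, one component from each; accept when both components accept. After merging equivalent states the machine shrinks.
A 20-state machine:
          0    1  
>  S0     S1   S2 
   S1     S3   S4 
   S2     S1   S5 
   S3     S6   S7 
   S4     S3   S8 
   S5     S1   S9 
   S6     S6  S10 
   S7     S6  S11 
   S8     S3  S12 
   S9     S1  S13 
   S10    S6  S14 
   S11    S6  S15 
   S12    S3  S16 
   S13   S16  S13 
   S14    S6  S17 
   S15    S6  S18 
   S16   S18  S16 
   S17    S6  S19 
   S18   S19  S18 
 * S19   S19  S19 
(> = start, * = accepting)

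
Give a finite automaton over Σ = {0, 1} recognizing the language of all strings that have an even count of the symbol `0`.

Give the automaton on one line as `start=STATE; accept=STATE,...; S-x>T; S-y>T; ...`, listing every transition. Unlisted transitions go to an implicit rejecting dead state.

Keep the running count of `0`s modulo 2: each `0` advances along the cycle S0 → S1 → S0 while other symbols loop. Accept at S0.
With 2 states:
        0   1  
>* S0   S1  S0 
   S1   S0  S1 
(> = start, * = accepting)

start=S0; accept=S0; S0-0>S1; S0-1>S0; S1-0>S0; S1-1>S1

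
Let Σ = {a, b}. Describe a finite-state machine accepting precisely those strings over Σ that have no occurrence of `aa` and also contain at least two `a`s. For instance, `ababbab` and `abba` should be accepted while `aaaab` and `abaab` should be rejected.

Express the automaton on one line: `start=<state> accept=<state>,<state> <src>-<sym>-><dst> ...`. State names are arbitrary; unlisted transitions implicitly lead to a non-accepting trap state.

start=q0 accept=q5,q6,q7,q8 q0-a->q1 q0-b->q0 q1-a->q2 q1-b->q3 q2-a->q4 q2-b->q2 q3-a->q5 q3-b->q3 q4-a->q4 q4-b->q4 q5-a->q4 q5-b->q6 q6-a->q7 q6-b->q6 q7-a->q4 q7-b->q8 q8-a->q7 q8-b->q8

Handle the two conditions separately and then intersect. One (3 states) tracks partial matches of the forbidden pattern `aa`; the other (4 states) tracks the count of `a`s, saturating at 3. Each combined state is a pair, one component from each; accept when both components accept.
        a   b  
>  q0   q1  q0 
   q1   q2  q3 
   q2   q4  q2 
   q3   q5  q3 
   q4   q4  q4 
 * q5   q4  q6 
 * q6   q7  q6 
 * q7   q4  q8 
 * q8   q7  q8 
(> = start, * = accepting)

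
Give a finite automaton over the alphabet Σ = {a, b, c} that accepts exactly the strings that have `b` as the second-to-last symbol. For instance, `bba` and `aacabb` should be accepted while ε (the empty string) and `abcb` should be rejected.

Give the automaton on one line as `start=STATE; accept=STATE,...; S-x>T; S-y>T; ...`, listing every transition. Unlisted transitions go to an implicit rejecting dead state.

Because acceptance depends on a position counted from the end, the machine has to buffer the most recent 2 symbols. Make each state the string of the last up-to-2 symbols read; on input `x` shift the window left and append `x`. Accept when the buffered window has length 2 and begins with `b`.
With 13 states:
          a    b    c  
>  q0     q1   q2   q3 
   q1     q4   q5   q6 
   q2     q7   q8   q9 
   q3    q10  q11  q12 
   q4     q4   q5   q6 
   q5     q7   q8   q9 
   q6    q10  q11  q12 
 * q7     q4   q5   q6 
 * q8     q7   q8   q9 
 * q9    q10  q11  q12 
   q10    q4   q5   q6 
   q11    q7   q8   q9 
   q12   q10  q11  q12 
(> = start, * = accepting)

start=q0; accept=q7,q8,q9; q0-a>q1; q0-b>q2; q0-c>q3; q1-a>q4; q1-b>q5; q1-c>q6; q2-a>q7; q2-b>q8; q2-c>q9; q3-a>q10; q3-b>q11; q3-c>q12; q4-a>q4; q4-b>q5; q4-c>q6; q5-a>q7; q5-b>q8; q5-c>q9; q6-a>q10; q6-b>q11; q6-c>q12; q7-a>q4; q7-b>q5; q7-c>q6; q8-a>q7; q8-b>q8; q8-c>q9; q9-a>q10; q9-b>q11; q9-c>q12; q10-a>q4; q10-b>q5; q10-c>q6; q11-a>q7; q11-b>q8; q11-c>q9; q12-a>q10; q12-b>q11; q12-c>q12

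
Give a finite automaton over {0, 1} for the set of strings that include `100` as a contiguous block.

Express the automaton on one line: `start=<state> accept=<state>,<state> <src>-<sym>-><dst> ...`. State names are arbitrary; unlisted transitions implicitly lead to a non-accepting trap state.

start=A accept=D A-0->A A-1->B B-0->C B-1->B C-0->D C-1->B D-0->D D-1->D

States A..C record the length of the longest prefix of `100` that matches the current input suffix. Reaching D means `100` has been seen, and we stay there forever. Accept from D.
       0  1 
>  A   A  B 
   B   C  B 
   C   D  B 
 * D   D  D 
(> = start, * = accepting)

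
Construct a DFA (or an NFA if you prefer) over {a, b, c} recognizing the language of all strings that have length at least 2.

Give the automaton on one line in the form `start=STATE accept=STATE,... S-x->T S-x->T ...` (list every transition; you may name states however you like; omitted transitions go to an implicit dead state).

Count input length up to 3: every symbol moves from s0 toward s3, which means 'more than 2' and absorbs. Accept from {s2, s3}.
4 states suffice.
        a   b   c  
>  s0   s1  s1  s1 
   s1   s2  s2  s2 
 * s2   s3  s3  s3 
 * s3   s3  s3  s3 
(> = start, * = accepting)

start=s0 accept=s2,s3 s0-a->s1 s0-b->s1 s0-c->s1 s1-a->s2 s1-b->s2 s1-c->s2 s2-a->s3 s2-b->s3 s2-c->s3 s3-a->s3 s3-b->s3 s3-c->s3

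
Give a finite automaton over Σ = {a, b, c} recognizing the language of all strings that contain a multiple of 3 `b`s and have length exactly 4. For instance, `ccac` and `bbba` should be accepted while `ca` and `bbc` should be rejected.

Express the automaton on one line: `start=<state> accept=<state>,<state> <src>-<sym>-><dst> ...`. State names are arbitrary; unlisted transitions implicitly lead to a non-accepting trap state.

start=s0 accept=s9 s0-a->s1 s0-b->s2 s0-c->s1 s1-a->s3 s1-b->s4 s1-c->s3 s2-a->s4 s2-b->s5 s2-c->s4 s3-a->s6 s3-b->s7 s3-c->s6 s4-a->s7 s4-b->s8 s4-c->s7 s5-a->s8 s5-b->s6 s5-c->s8 s6-a->s9 s6-b->s7 s6-c->s9 s7-a->s7 s7-b->s7 s7-c->s7 s8-a->s7 s8-b->s9 s8-c->s7 s9-a->s7 s9-b->s7 s9-c->s7

Build one automaton per condition and run them in lockstep. One (3 states) tracks the count of `b`s modulo 3; the other (6 states) tracks the input length, saturating at 5. Each combined state is a pair, one component from each; accept when both components accept. After merging equivalent states the machine shrinks.
With 10 states:
        a   b   c  
>  s0   s1  s2  s1 
   s1   s3  s4  s3 
   s2   s4  s5  s4 
   s3   s6  s7  s6 
   s4   s7  s8  s7 
   s5   s8  s6  s8 
   s6   s9  s7  s9 
   s7   s7  s7  s7 
   s8   s7  s9  s7 
 * s9   s7  s7  s7 
(> = start, * = accepting)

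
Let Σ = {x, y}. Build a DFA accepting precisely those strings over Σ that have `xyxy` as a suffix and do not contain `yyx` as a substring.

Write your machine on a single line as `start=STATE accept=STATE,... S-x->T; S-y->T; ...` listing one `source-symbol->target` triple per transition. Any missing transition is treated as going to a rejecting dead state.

start=S0; accept=S7; S0-x->S1; S0-y->S2; S1-x->S1; S1-y->S3; S2-x->S1; S2-y->S4; S3-x->S5; S3-y->S4; S4-x->S6; S4-y->S4; S5-x->S1; S5-y->S7; S6-x->S6; S6-y->S8; S7-x->S5; S7-y->S4; S8-x->S9; S8-y->S10; S9-x->S6; S9-y->S11; S10-x->S6; S10-y->S10; S11-x->S9; S11-y->S10

Handle the two conditions separately and then intersect. One (5 states) tracks how much of the suffix `xyxy` has currently been matched; the other (4 states) tracks partial matches of the forbidden pattern `yyx`. Each combined state is a pair, one component from each; accept when both components accept.
          x    y  
>  S0     S1   S2 
   S1     S1   S3 
   S2     S1   S4 
   S3     S5   S4 
   S4     S6   S4 
   S5     S1   S7 
   S6     S6   S8 
 * S7     S5   S4 
   S8     S9  S10 
   S9     S6  S11 
   S10    S6  S10 
   S11    S9  S10 
(> = start, * = accepting)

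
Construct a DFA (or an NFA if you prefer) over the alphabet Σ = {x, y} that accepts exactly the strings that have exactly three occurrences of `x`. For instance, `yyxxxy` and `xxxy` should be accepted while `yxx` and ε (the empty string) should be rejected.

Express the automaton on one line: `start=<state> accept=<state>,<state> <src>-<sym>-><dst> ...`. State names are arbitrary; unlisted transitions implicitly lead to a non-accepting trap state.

start=A accept=D A-x->B A-y->A B-x->C B-y->B C-x->D C-y->C D-x->E D-y->D E-x->E E-y->E

Count `x`s, saturating at 4: states A through D mean 0 through 3 `x`s seen; E means more than 3. Each `x` increments (capped at E); other symbols loop. Accept from {D}.
With 5 states:
       x  y 
>  A   B  A 
   B   C  B 
   C   D  C 
 * D   E  D 
   E   E  E 
(> = start, * = accepting)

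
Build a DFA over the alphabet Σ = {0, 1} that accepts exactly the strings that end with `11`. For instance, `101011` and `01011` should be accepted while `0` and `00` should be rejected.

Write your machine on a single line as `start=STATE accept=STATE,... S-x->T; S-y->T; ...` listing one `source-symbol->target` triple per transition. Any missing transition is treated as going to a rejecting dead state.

start=q0; accept=q2; q0-0->q0; q0-1->q1; q1-0->q0; q1-1->q2; q2-0->q0; q2-1->q2

Let each state record the length of the longest suffix of the input read so far that is also a prefix of `11`. q1 means the last symbol is `1`; q2 means the last 2 symbols are `11`. Accept only at q2, where the string currently ends in `11`.
        0   1  
>  q0   q0  q1 
   q1   q0  q2 
 * q2   q0  q2 
(> = start, * = accepting)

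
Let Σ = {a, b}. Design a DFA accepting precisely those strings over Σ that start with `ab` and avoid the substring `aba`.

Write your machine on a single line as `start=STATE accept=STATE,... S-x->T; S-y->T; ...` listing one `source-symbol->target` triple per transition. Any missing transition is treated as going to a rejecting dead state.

start=s0; accept=s3,s4,s5; s0-a->s1; s0-b->s2; s1-a->s2; s1-b->s3; s2-a->s2; s2-b->s2; s3-a->s2; s3-b->s4; s4-a->s5; s4-b->s4; s5-a->s5; s5-b->s3

Run two small machines in parallel and take their product. One (4 states) tracks whether the input so far still matches the prefix `ab`; the other (4 states) tracks partial matches of the forbidden pattern `aba`. Each combined state is a pair, one component from each; accept when both components accept. Minimizing collapses redundant product states.
A 6-state machine:
        a   b  
>  s0   s1  s2 
   s1   s2  s3 
   s2   s2  s2 
 * s3   s2  s4 
 * s4   s5  s4 
 * s5   s5  s3 
(> = start, * = accepting)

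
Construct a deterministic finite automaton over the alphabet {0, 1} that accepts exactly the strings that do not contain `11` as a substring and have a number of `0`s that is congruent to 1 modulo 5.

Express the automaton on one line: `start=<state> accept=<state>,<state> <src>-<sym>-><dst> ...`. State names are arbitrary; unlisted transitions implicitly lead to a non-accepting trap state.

Run two small machines in parallel and take their product. The first has 3 states tracking partial matches of the forbidden pattern `11`; the second has 5 states tracking the count of `0`s modulo 5. A product state is a pair (one from each), accepting exactly when both do. Minimizing collapses redundant product states.
11 states suffice.
          0    1  
>  s0     s1   s2 
 * s1     s3   s4 
   s2     s1   s5 
   s3     s6   s7 
 * s4     s3   s5 
   s5     s5   s5 
   s6     s8   s9 
   s7     s6   s5 
   s8     s0  s10 
   s9     s8   s5 
   s10    s0   s5 
(> = start, * = accepting)

start=s0 accept=s1,s4 s0-0->s1 s0-1->s2 s1-0->s3 s1-1->s4 s2-0->s1 s2-1->s5 s3-0->s6 s3-1->s7 s4-0->s3 s4-1->s5 s5-0->s5 s5-1->s5 s6-0->s8 s6-1->s9 s7-0->s6 s7-1->s5 s8-0->s0 s8-1->s10 s9-0->s8 s9-1->s5 s10-0->s0 s10-1->s5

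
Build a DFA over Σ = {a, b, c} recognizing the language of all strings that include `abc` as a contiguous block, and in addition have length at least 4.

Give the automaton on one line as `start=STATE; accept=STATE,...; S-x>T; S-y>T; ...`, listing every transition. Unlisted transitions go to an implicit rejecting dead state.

start=s0; accept=s7; s0-a>s1; s0-b>s2; s0-c>s2; s1-a>s3; s1-b>s4; s1-c>s2; s2-a>s3; s2-b>s2; s2-c>s2; s3-a>s3; s3-b>s5; s3-c>s2; s4-a>s3; s4-b>s2; s4-c>s6; s5-a>s3; s5-b>s2; s5-c>s7; s6-a>s7; s6-b>s7; s6-c>s7; s7-a>s7; s7-b>s7; s7-c>s7

Build one automaton per condition and run them in lockstep. One (4 states) tracks whether and how much of `abc` has been seen; the other (6 states) tracks the input length, saturating at 5. Each combined state is a pair, one component from each; accept when both components accept. Minimizing collapses redundant product states.
8 states suffice.
        a   b   c  
>  s0   s1  s2  s2 
   s1   s3  s4  s2 
   s2   s3  s2  s2 
   s3   s3  s5  s2 
   s4   s3  s2  s6 
   s5   s3  s2  s7 
   s6   s7  s7  s7 
 * s7   s7  s7  s7 
(> = start, * = accepting)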